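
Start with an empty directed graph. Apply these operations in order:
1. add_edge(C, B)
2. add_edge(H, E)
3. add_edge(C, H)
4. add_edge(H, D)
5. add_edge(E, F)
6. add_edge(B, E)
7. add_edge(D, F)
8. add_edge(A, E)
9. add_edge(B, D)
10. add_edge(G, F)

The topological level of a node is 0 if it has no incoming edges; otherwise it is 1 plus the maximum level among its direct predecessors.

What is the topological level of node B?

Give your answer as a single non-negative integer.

Op 1: add_edge(C, B). Edges now: 1
Op 2: add_edge(H, E). Edges now: 2
Op 3: add_edge(C, H). Edges now: 3
Op 4: add_edge(H, D). Edges now: 4
Op 5: add_edge(E, F). Edges now: 5
Op 6: add_edge(B, E). Edges now: 6
Op 7: add_edge(D, F). Edges now: 7
Op 8: add_edge(A, E). Edges now: 8
Op 9: add_edge(B, D). Edges now: 9
Op 10: add_edge(G, F). Edges now: 10
Compute levels (Kahn BFS):
  sources (in-degree 0): A, C, G
  process A: level=0
    A->E: in-degree(E)=2, level(E)>=1
  process C: level=0
    C->B: in-degree(B)=0, level(B)=1, enqueue
    C->H: in-degree(H)=0, level(H)=1, enqueue
  process G: level=0
    G->F: in-degree(F)=2, level(F)>=1
  process B: level=1
    B->D: in-degree(D)=1, level(D)>=2
    B->E: in-degree(E)=1, level(E)>=2
  process H: level=1
    H->D: in-degree(D)=0, level(D)=2, enqueue
    H->E: in-degree(E)=0, level(E)=2, enqueue
  process D: level=2
    D->F: in-degree(F)=1, level(F)>=3
  process E: level=2
    E->F: in-degree(F)=0, level(F)=3, enqueue
  process F: level=3
All levels: A:0, B:1, C:0, D:2, E:2, F:3, G:0, H:1
level(B) = 1

Answer: 1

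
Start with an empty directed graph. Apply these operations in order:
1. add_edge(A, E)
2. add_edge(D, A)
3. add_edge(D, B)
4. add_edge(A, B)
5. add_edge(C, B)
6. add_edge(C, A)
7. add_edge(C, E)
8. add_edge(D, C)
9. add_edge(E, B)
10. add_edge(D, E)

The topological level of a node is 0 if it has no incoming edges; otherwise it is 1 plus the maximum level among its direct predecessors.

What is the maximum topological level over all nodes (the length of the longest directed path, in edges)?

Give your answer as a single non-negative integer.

Op 1: add_edge(A, E). Edges now: 1
Op 2: add_edge(D, A). Edges now: 2
Op 3: add_edge(D, B). Edges now: 3
Op 4: add_edge(A, B). Edges now: 4
Op 5: add_edge(C, B). Edges now: 5
Op 6: add_edge(C, A). Edges now: 6
Op 7: add_edge(C, E). Edges now: 7
Op 8: add_edge(D, C). Edges now: 8
Op 9: add_edge(E, B). Edges now: 9
Op 10: add_edge(D, E). Edges now: 10
Compute levels (Kahn BFS):
  sources (in-degree 0): D
  process D: level=0
    D->A: in-degree(A)=1, level(A)>=1
    D->B: in-degree(B)=3, level(B)>=1
    D->C: in-degree(C)=0, level(C)=1, enqueue
    D->E: in-degree(E)=2, level(E)>=1
  process C: level=1
    C->A: in-degree(A)=0, level(A)=2, enqueue
    C->B: in-degree(B)=2, level(B)>=2
    C->E: in-degree(E)=1, level(E)>=2
  process A: level=2
    A->B: in-degree(B)=1, level(B)>=3
    A->E: in-degree(E)=0, level(E)=3, enqueue
  process E: level=3
    E->B: in-degree(B)=0, level(B)=4, enqueue
  process B: level=4
All levels: A:2, B:4, C:1, D:0, E:3
max level = 4

Answer: 4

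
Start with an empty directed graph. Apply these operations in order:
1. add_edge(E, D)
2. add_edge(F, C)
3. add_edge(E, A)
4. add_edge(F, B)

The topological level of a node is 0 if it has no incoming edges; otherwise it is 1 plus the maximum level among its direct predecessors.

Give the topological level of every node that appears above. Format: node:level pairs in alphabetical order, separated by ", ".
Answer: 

Op 1: add_edge(E, D). Edges now: 1
Op 2: add_edge(F, C). Edges now: 2
Op 3: add_edge(E, A). Edges now: 3
Op 4: add_edge(F, B). Edges now: 4
Compute levels (Kahn BFS):
  sources (in-degree 0): E, F
  process E: level=0
    E->A: in-degree(A)=0, level(A)=1, enqueue
    E->D: in-degree(D)=0, level(D)=1, enqueue
  process F: level=0
    F->B: in-degree(B)=0, level(B)=1, enqueue
    F->C: in-degree(C)=0, level(C)=1, enqueue
  process A: level=1
  process D: level=1
  process B: level=1
  process C: level=1
All levels: A:1, B:1, C:1, D:1, E:0, F:0

Answer: A:1, B:1, C:1, D:1, E:0, F:0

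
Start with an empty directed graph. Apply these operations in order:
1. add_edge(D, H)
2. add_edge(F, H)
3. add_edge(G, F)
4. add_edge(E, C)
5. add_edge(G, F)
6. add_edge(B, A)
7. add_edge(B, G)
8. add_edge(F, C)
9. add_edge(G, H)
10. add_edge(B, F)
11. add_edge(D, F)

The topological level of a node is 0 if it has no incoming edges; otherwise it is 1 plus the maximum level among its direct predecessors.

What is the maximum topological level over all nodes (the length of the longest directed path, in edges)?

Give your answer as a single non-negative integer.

Op 1: add_edge(D, H). Edges now: 1
Op 2: add_edge(F, H). Edges now: 2
Op 3: add_edge(G, F). Edges now: 3
Op 4: add_edge(E, C). Edges now: 4
Op 5: add_edge(G, F) (duplicate, no change). Edges now: 4
Op 6: add_edge(B, A). Edges now: 5
Op 7: add_edge(B, G). Edges now: 6
Op 8: add_edge(F, C). Edges now: 7
Op 9: add_edge(G, H). Edges now: 8
Op 10: add_edge(B, F). Edges now: 9
Op 11: add_edge(D, F). Edges now: 10
Compute levels (Kahn BFS):
  sources (in-degree 0): B, D, E
  process B: level=0
    B->A: in-degree(A)=0, level(A)=1, enqueue
    B->F: in-degree(F)=2, level(F)>=1
    B->G: in-degree(G)=0, level(G)=1, enqueue
  process D: level=0
    D->F: in-degree(F)=1, level(F)>=1
    D->H: in-degree(H)=2, level(H)>=1
  process E: level=0
    E->C: in-degree(C)=1, level(C)>=1
  process A: level=1
  process G: level=1
    G->F: in-degree(F)=0, level(F)=2, enqueue
    G->H: in-degree(H)=1, level(H)>=2
  process F: level=2
    F->C: in-degree(C)=0, level(C)=3, enqueue
    F->H: in-degree(H)=0, level(H)=3, enqueue
  process C: level=3
  process H: level=3
All levels: A:1, B:0, C:3, D:0, E:0, F:2, G:1, H:3
max level = 3

Answer: 3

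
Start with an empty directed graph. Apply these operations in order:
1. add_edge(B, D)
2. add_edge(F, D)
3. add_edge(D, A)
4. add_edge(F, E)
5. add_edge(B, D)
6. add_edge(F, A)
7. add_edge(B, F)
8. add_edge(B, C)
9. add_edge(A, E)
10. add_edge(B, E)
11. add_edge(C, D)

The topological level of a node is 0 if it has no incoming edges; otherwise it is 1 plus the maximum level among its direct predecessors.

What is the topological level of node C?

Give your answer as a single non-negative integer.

Answer: 1

Derivation:
Op 1: add_edge(B, D). Edges now: 1
Op 2: add_edge(F, D). Edges now: 2
Op 3: add_edge(D, A). Edges now: 3
Op 4: add_edge(F, E). Edges now: 4
Op 5: add_edge(B, D) (duplicate, no change). Edges now: 4
Op 6: add_edge(F, A). Edges now: 5
Op 7: add_edge(B, F). Edges now: 6
Op 8: add_edge(B, C). Edges now: 7
Op 9: add_edge(A, E). Edges now: 8
Op 10: add_edge(B, E). Edges now: 9
Op 11: add_edge(C, D). Edges now: 10
Compute levels (Kahn BFS):
  sources (in-degree 0): B
  process B: level=0
    B->C: in-degree(C)=0, level(C)=1, enqueue
    B->D: in-degree(D)=2, level(D)>=1
    B->E: in-degree(E)=2, level(E)>=1
    B->F: in-degree(F)=0, level(F)=1, enqueue
  process C: level=1
    C->D: in-degree(D)=1, level(D)>=2
  process F: level=1
    F->A: in-degree(A)=1, level(A)>=2
    F->D: in-degree(D)=0, level(D)=2, enqueue
    F->E: in-degree(E)=1, level(E)>=2
  process D: level=2
    D->A: in-degree(A)=0, level(A)=3, enqueue
  process A: level=3
    A->E: in-degree(E)=0, level(E)=4, enqueue
  process E: level=4
All levels: A:3, B:0, C:1, D:2, E:4, F:1
level(C) = 1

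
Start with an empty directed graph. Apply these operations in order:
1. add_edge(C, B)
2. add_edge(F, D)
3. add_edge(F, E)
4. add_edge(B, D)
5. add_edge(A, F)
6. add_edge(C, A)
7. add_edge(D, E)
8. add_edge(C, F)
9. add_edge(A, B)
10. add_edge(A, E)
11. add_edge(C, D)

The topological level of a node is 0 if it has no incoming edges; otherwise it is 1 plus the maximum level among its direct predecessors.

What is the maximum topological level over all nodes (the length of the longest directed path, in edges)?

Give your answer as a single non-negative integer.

Op 1: add_edge(C, B). Edges now: 1
Op 2: add_edge(F, D). Edges now: 2
Op 3: add_edge(F, E). Edges now: 3
Op 4: add_edge(B, D). Edges now: 4
Op 5: add_edge(A, F). Edges now: 5
Op 6: add_edge(C, A). Edges now: 6
Op 7: add_edge(D, E). Edges now: 7
Op 8: add_edge(C, F). Edges now: 8
Op 9: add_edge(A, B). Edges now: 9
Op 10: add_edge(A, E). Edges now: 10
Op 11: add_edge(C, D). Edges now: 11
Compute levels (Kahn BFS):
  sources (in-degree 0): C
  process C: level=0
    C->A: in-degree(A)=0, level(A)=1, enqueue
    C->B: in-degree(B)=1, level(B)>=1
    C->D: in-degree(D)=2, level(D)>=1
    C->F: in-degree(F)=1, level(F)>=1
  process A: level=1
    A->B: in-degree(B)=0, level(B)=2, enqueue
    A->E: in-degree(E)=2, level(E)>=2
    A->F: in-degree(F)=0, level(F)=2, enqueue
  process B: level=2
    B->D: in-degree(D)=1, level(D)>=3
  process F: level=2
    F->D: in-degree(D)=0, level(D)=3, enqueue
    F->E: in-degree(E)=1, level(E)>=3
  process D: level=3
    D->E: in-degree(E)=0, level(E)=4, enqueue
  process E: level=4
All levels: A:1, B:2, C:0, D:3, E:4, F:2
max level = 4

Answer: 4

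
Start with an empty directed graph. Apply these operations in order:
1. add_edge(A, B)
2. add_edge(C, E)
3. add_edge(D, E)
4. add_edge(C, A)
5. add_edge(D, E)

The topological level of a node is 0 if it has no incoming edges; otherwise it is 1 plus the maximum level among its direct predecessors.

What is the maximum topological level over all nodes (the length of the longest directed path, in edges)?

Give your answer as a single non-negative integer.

Answer: 2

Derivation:
Op 1: add_edge(A, B). Edges now: 1
Op 2: add_edge(C, E). Edges now: 2
Op 3: add_edge(D, E). Edges now: 3
Op 4: add_edge(C, A). Edges now: 4
Op 5: add_edge(D, E) (duplicate, no change). Edges now: 4
Compute levels (Kahn BFS):
  sources (in-degree 0): C, D
  process C: level=0
    C->A: in-degree(A)=0, level(A)=1, enqueue
    C->E: in-degree(E)=1, level(E)>=1
  process D: level=0
    D->E: in-degree(E)=0, level(E)=1, enqueue
  process A: level=1
    A->B: in-degree(B)=0, level(B)=2, enqueue
  process E: level=1
  process B: level=2
All levels: A:1, B:2, C:0, D:0, E:1
max level = 2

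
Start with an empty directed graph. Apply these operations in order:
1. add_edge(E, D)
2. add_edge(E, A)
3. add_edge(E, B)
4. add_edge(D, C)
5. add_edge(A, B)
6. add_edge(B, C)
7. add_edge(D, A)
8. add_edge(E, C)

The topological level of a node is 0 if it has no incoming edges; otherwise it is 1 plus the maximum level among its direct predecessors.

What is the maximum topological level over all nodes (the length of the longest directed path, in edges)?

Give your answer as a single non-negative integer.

Answer: 4

Derivation:
Op 1: add_edge(E, D). Edges now: 1
Op 2: add_edge(E, A). Edges now: 2
Op 3: add_edge(E, B). Edges now: 3
Op 4: add_edge(D, C). Edges now: 4
Op 5: add_edge(A, B). Edges now: 5
Op 6: add_edge(B, C). Edges now: 6
Op 7: add_edge(D, A). Edges now: 7
Op 8: add_edge(E, C). Edges now: 8
Compute levels (Kahn BFS):
  sources (in-degree 0): E
  process E: level=0
    E->A: in-degree(A)=1, level(A)>=1
    E->B: in-degree(B)=1, level(B)>=1
    E->C: in-degree(C)=2, level(C)>=1
    E->D: in-degree(D)=0, level(D)=1, enqueue
  process D: level=1
    D->A: in-degree(A)=0, level(A)=2, enqueue
    D->C: in-degree(C)=1, level(C)>=2
  process A: level=2
    A->B: in-degree(B)=0, level(B)=3, enqueue
  process B: level=3
    B->C: in-degree(C)=0, level(C)=4, enqueue
  process C: level=4
All levels: A:2, B:3, C:4, D:1, E:0
max level = 4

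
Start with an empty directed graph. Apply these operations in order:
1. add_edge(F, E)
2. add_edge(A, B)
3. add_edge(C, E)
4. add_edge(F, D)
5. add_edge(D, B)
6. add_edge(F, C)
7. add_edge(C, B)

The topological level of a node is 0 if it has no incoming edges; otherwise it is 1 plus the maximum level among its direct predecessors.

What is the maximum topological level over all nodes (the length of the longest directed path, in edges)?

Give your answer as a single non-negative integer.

Answer: 2

Derivation:
Op 1: add_edge(F, E). Edges now: 1
Op 2: add_edge(A, B). Edges now: 2
Op 3: add_edge(C, E). Edges now: 3
Op 4: add_edge(F, D). Edges now: 4
Op 5: add_edge(D, B). Edges now: 5
Op 6: add_edge(F, C). Edges now: 6
Op 7: add_edge(C, B). Edges now: 7
Compute levels (Kahn BFS):
  sources (in-degree 0): A, F
  process A: level=0
    A->B: in-degree(B)=2, level(B)>=1
  process F: level=0
    F->C: in-degree(C)=0, level(C)=1, enqueue
    F->D: in-degree(D)=0, level(D)=1, enqueue
    F->E: in-degree(E)=1, level(E)>=1
  process C: level=1
    C->B: in-degree(B)=1, level(B)>=2
    C->E: in-degree(E)=0, level(E)=2, enqueue
  process D: level=1
    D->B: in-degree(B)=0, level(B)=2, enqueue
  process E: level=2
  process B: level=2
All levels: A:0, B:2, C:1, D:1, E:2, F:0
max level = 2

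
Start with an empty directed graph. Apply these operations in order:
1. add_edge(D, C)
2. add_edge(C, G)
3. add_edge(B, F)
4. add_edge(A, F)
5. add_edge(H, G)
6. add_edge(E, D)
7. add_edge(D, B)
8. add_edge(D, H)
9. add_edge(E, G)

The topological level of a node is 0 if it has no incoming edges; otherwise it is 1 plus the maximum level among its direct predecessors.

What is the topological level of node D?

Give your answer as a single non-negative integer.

Op 1: add_edge(D, C). Edges now: 1
Op 2: add_edge(C, G). Edges now: 2
Op 3: add_edge(B, F). Edges now: 3
Op 4: add_edge(A, F). Edges now: 4
Op 5: add_edge(H, G). Edges now: 5
Op 6: add_edge(E, D). Edges now: 6
Op 7: add_edge(D, B). Edges now: 7
Op 8: add_edge(D, H). Edges now: 8
Op 9: add_edge(E, G). Edges now: 9
Compute levels (Kahn BFS):
  sources (in-degree 0): A, E
  process A: level=0
    A->F: in-degree(F)=1, level(F)>=1
  process E: level=0
    E->D: in-degree(D)=0, level(D)=1, enqueue
    E->G: in-degree(G)=2, level(G)>=1
  process D: level=1
    D->B: in-degree(B)=0, level(B)=2, enqueue
    D->C: in-degree(C)=0, level(C)=2, enqueue
    D->H: in-degree(H)=0, level(H)=2, enqueue
  process B: level=2
    B->F: in-degree(F)=0, level(F)=3, enqueue
  process C: level=2
    C->G: in-degree(G)=1, level(G)>=3
  process H: level=2
    H->G: in-degree(G)=0, level(G)=3, enqueue
  process F: level=3
  process G: level=3
All levels: A:0, B:2, C:2, D:1, E:0, F:3, G:3, H:2
level(D) = 1

Answer: 1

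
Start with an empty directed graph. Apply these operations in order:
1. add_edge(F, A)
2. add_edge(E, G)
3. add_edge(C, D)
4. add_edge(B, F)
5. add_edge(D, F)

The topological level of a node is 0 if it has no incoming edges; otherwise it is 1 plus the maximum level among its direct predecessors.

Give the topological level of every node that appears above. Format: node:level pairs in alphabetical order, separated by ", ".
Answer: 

Op 1: add_edge(F, A). Edges now: 1
Op 2: add_edge(E, G). Edges now: 2
Op 3: add_edge(C, D). Edges now: 3
Op 4: add_edge(B, F). Edges now: 4
Op 5: add_edge(D, F). Edges now: 5
Compute levels (Kahn BFS):
  sources (in-degree 0): B, C, E
  process B: level=0
    B->F: in-degree(F)=1, level(F)>=1
  process C: level=0
    C->D: in-degree(D)=0, level(D)=1, enqueue
  process E: level=0
    E->G: in-degree(G)=0, level(G)=1, enqueue
  process D: level=1
    D->F: in-degree(F)=0, level(F)=2, enqueue
  process G: level=1
  process F: level=2
    F->A: in-degree(A)=0, level(A)=3, enqueue
  process A: level=3
All levels: A:3, B:0, C:0, D:1, E:0, F:2, G:1

Answer: A:3, B:0, C:0, D:1, E:0, F:2, G:1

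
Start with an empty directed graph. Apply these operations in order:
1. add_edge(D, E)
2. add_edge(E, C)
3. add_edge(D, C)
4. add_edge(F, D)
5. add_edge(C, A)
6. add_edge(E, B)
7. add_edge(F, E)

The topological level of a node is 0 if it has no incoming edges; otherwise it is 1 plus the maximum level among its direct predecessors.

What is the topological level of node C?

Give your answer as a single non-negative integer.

Answer: 3

Derivation:
Op 1: add_edge(D, E). Edges now: 1
Op 2: add_edge(E, C). Edges now: 2
Op 3: add_edge(D, C). Edges now: 3
Op 4: add_edge(F, D). Edges now: 4
Op 5: add_edge(C, A). Edges now: 5
Op 6: add_edge(E, B). Edges now: 6
Op 7: add_edge(F, E). Edges now: 7
Compute levels (Kahn BFS):
  sources (in-degree 0): F
  process F: level=0
    F->D: in-degree(D)=0, level(D)=1, enqueue
    F->E: in-degree(E)=1, level(E)>=1
  process D: level=1
    D->C: in-degree(C)=1, level(C)>=2
    D->E: in-degree(E)=0, level(E)=2, enqueue
  process E: level=2
    E->B: in-degree(B)=0, level(B)=3, enqueue
    E->C: in-degree(C)=0, level(C)=3, enqueue
  process B: level=3
  process C: level=3
    C->A: in-degree(A)=0, level(A)=4, enqueue
  process A: level=4
All levels: A:4, B:3, C:3, D:1, E:2, F:0
level(C) = 3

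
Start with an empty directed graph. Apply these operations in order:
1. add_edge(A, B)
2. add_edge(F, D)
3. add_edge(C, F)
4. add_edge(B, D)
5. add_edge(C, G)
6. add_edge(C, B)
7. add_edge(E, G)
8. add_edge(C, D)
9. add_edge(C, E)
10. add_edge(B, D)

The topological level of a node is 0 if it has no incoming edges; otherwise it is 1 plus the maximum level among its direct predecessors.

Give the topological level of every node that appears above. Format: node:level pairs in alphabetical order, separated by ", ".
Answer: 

Op 1: add_edge(A, B). Edges now: 1
Op 2: add_edge(F, D). Edges now: 2
Op 3: add_edge(C, F). Edges now: 3
Op 4: add_edge(B, D). Edges now: 4
Op 5: add_edge(C, G). Edges now: 5
Op 6: add_edge(C, B). Edges now: 6
Op 7: add_edge(E, G). Edges now: 7
Op 8: add_edge(C, D). Edges now: 8
Op 9: add_edge(C, E). Edges now: 9
Op 10: add_edge(B, D) (duplicate, no change). Edges now: 9
Compute levels (Kahn BFS):
  sources (in-degree 0): A, C
  process A: level=0
    A->B: in-degree(B)=1, level(B)>=1
  process C: level=0
    C->B: in-degree(B)=0, level(B)=1, enqueue
    C->D: in-degree(D)=2, level(D)>=1
    C->E: in-degree(E)=0, level(E)=1, enqueue
    C->F: in-degree(F)=0, level(F)=1, enqueue
    C->G: in-degree(G)=1, level(G)>=1
  process B: level=1
    B->D: in-degree(D)=1, level(D)>=2
  process E: level=1
    E->G: in-degree(G)=0, level(G)=2, enqueue
  process F: level=1
    F->D: in-degree(D)=0, level(D)=2, enqueue
  process G: level=2
  process D: level=2
All levels: A:0, B:1, C:0, D:2, E:1, F:1, G:2

Answer: A:0, B:1, C:0, D:2, E:1, F:1, G:2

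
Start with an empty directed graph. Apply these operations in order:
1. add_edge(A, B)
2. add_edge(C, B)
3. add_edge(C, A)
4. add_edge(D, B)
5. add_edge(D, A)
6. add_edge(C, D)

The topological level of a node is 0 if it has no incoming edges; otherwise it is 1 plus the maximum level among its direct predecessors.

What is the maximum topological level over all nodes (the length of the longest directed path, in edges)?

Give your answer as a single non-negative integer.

Answer: 3

Derivation:
Op 1: add_edge(A, B). Edges now: 1
Op 2: add_edge(C, B). Edges now: 2
Op 3: add_edge(C, A). Edges now: 3
Op 4: add_edge(D, B). Edges now: 4
Op 5: add_edge(D, A). Edges now: 5
Op 6: add_edge(C, D). Edges now: 6
Compute levels (Kahn BFS):
  sources (in-degree 0): C
  process C: level=0
    C->A: in-degree(A)=1, level(A)>=1
    C->B: in-degree(B)=2, level(B)>=1
    C->D: in-degree(D)=0, level(D)=1, enqueue
  process D: level=1
    D->A: in-degree(A)=0, level(A)=2, enqueue
    D->B: in-degree(B)=1, level(B)>=2
  process A: level=2
    A->B: in-degree(B)=0, level(B)=3, enqueue
  process B: level=3
All levels: A:2, B:3, C:0, D:1
max level = 3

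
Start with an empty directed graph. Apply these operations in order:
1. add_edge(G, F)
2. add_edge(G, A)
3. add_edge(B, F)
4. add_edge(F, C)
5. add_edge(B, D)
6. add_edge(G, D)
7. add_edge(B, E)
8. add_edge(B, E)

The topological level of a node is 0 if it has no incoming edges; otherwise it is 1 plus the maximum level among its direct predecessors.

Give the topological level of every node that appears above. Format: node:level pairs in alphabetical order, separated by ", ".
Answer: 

Op 1: add_edge(G, F). Edges now: 1
Op 2: add_edge(G, A). Edges now: 2
Op 3: add_edge(B, F). Edges now: 3
Op 4: add_edge(F, C). Edges now: 4
Op 5: add_edge(B, D). Edges now: 5
Op 6: add_edge(G, D). Edges now: 6
Op 7: add_edge(B, E). Edges now: 7
Op 8: add_edge(B, E) (duplicate, no change). Edges now: 7
Compute levels (Kahn BFS):
  sources (in-degree 0): B, G
  process B: level=0
    B->D: in-degree(D)=1, level(D)>=1
    B->E: in-degree(E)=0, level(E)=1, enqueue
    B->F: in-degree(F)=1, level(F)>=1
  process G: level=0
    G->A: in-degree(A)=0, level(A)=1, enqueue
    G->D: in-degree(D)=0, level(D)=1, enqueue
    G->F: in-degree(F)=0, level(F)=1, enqueue
  process E: level=1
  process A: level=1
  process D: level=1
  process F: level=1
    F->C: in-degree(C)=0, level(C)=2, enqueue
  process C: level=2
All levels: A:1, B:0, C:2, D:1, E:1, F:1, G:0

Answer: A:1, B:0, C:2, D:1, E:1, F:1, G:0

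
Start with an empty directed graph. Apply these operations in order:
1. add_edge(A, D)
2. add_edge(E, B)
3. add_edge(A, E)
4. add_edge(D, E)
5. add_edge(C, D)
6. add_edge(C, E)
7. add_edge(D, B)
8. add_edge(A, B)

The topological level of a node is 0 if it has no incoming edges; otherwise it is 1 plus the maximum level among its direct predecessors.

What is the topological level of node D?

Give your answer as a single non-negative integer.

Op 1: add_edge(A, D). Edges now: 1
Op 2: add_edge(E, B). Edges now: 2
Op 3: add_edge(A, E). Edges now: 3
Op 4: add_edge(D, E). Edges now: 4
Op 5: add_edge(C, D). Edges now: 5
Op 6: add_edge(C, E). Edges now: 6
Op 7: add_edge(D, B). Edges now: 7
Op 8: add_edge(A, B). Edges now: 8
Compute levels (Kahn BFS):
  sources (in-degree 0): A, C
  process A: level=0
    A->B: in-degree(B)=2, level(B)>=1
    A->D: in-degree(D)=1, level(D)>=1
    A->E: in-degree(E)=2, level(E)>=1
  process C: level=0
    C->D: in-degree(D)=0, level(D)=1, enqueue
    C->E: in-degree(E)=1, level(E)>=1
  process D: level=1
    D->B: in-degree(B)=1, level(B)>=2
    D->E: in-degree(E)=0, level(E)=2, enqueue
  process E: level=2
    E->B: in-degree(B)=0, level(B)=3, enqueue
  process B: level=3
All levels: A:0, B:3, C:0, D:1, E:2
level(D) = 1

Answer: 1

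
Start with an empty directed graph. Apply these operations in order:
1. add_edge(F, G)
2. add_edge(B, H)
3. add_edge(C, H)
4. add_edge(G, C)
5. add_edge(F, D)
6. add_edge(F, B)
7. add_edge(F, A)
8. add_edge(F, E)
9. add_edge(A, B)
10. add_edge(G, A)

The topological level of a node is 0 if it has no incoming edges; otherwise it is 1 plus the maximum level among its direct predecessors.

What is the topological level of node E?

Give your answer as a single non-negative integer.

Op 1: add_edge(F, G). Edges now: 1
Op 2: add_edge(B, H). Edges now: 2
Op 3: add_edge(C, H). Edges now: 3
Op 4: add_edge(G, C). Edges now: 4
Op 5: add_edge(F, D). Edges now: 5
Op 6: add_edge(F, B). Edges now: 6
Op 7: add_edge(F, A). Edges now: 7
Op 8: add_edge(F, E). Edges now: 8
Op 9: add_edge(A, B). Edges now: 9
Op 10: add_edge(G, A). Edges now: 10
Compute levels (Kahn BFS):
  sources (in-degree 0): F
  process F: level=0
    F->A: in-degree(A)=1, level(A)>=1
    F->B: in-degree(B)=1, level(B)>=1
    F->D: in-degree(D)=0, level(D)=1, enqueue
    F->E: in-degree(E)=0, level(E)=1, enqueue
    F->G: in-degree(G)=0, level(G)=1, enqueue
  process D: level=1
  process E: level=1
  process G: level=1
    G->A: in-degree(A)=0, level(A)=2, enqueue
    G->C: in-degree(C)=0, level(C)=2, enqueue
  process A: level=2
    A->B: in-degree(B)=0, level(B)=3, enqueue
  process C: level=2
    C->H: in-degree(H)=1, level(H)>=3
  process B: level=3
    B->H: in-degree(H)=0, level(H)=4, enqueue
  process H: level=4
All levels: A:2, B:3, C:2, D:1, E:1, F:0, G:1, H:4
level(E) = 1

Answer: 1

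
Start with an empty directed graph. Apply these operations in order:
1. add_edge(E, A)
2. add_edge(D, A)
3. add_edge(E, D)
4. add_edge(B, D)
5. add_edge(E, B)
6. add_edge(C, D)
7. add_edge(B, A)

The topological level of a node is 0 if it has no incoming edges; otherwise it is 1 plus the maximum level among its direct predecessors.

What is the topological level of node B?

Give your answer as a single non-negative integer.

Answer: 1

Derivation:
Op 1: add_edge(E, A). Edges now: 1
Op 2: add_edge(D, A). Edges now: 2
Op 3: add_edge(E, D). Edges now: 3
Op 4: add_edge(B, D). Edges now: 4
Op 5: add_edge(E, B). Edges now: 5
Op 6: add_edge(C, D). Edges now: 6
Op 7: add_edge(B, A). Edges now: 7
Compute levels (Kahn BFS):
  sources (in-degree 0): C, E
  process C: level=0
    C->D: in-degree(D)=2, level(D)>=1
  process E: level=0
    E->A: in-degree(A)=2, level(A)>=1
    E->B: in-degree(B)=0, level(B)=1, enqueue
    E->D: in-degree(D)=1, level(D)>=1
  process B: level=1
    B->A: in-degree(A)=1, level(A)>=2
    B->D: in-degree(D)=0, level(D)=2, enqueue
  process D: level=2
    D->A: in-degree(A)=0, level(A)=3, enqueue
  process A: level=3
All levels: A:3, B:1, C:0, D:2, E:0
level(B) = 1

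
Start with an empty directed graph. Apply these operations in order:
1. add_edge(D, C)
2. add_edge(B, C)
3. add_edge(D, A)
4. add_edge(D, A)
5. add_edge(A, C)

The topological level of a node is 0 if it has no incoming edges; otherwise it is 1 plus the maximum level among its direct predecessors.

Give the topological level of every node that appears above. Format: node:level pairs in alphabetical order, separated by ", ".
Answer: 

Answer: A:1, B:0, C:2, D:0

Derivation:
Op 1: add_edge(D, C). Edges now: 1
Op 2: add_edge(B, C). Edges now: 2
Op 3: add_edge(D, A). Edges now: 3
Op 4: add_edge(D, A) (duplicate, no change). Edges now: 3
Op 5: add_edge(A, C). Edges now: 4
Compute levels (Kahn BFS):
  sources (in-degree 0): B, D
  process B: level=0
    B->C: in-degree(C)=2, level(C)>=1
  process D: level=0
    D->A: in-degree(A)=0, level(A)=1, enqueue
    D->C: in-degree(C)=1, level(C)>=1
  process A: level=1
    A->C: in-degree(C)=0, level(C)=2, enqueue
  process C: level=2
All levels: A:1, B:0, C:2, D:0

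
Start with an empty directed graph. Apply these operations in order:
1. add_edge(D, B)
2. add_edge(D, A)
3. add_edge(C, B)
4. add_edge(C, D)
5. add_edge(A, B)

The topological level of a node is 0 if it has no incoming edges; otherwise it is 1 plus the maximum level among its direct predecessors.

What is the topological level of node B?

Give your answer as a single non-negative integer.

Answer: 3

Derivation:
Op 1: add_edge(D, B). Edges now: 1
Op 2: add_edge(D, A). Edges now: 2
Op 3: add_edge(C, B). Edges now: 3
Op 4: add_edge(C, D). Edges now: 4
Op 5: add_edge(A, B). Edges now: 5
Compute levels (Kahn BFS):
  sources (in-degree 0): C
  process C: level=0
    C->B: in-degree(B)=2, level(B)>=1
    C->D: in-degree(D)=0, level(D)=1, enqueue
  process D: level=1
    D->A: in-degree(A)=0, level(A)=2, enqueue
    D->B: in-degree(B)=1, level(B)>=2
  process A: level=2
    A->B: in-degree(B)=0, level(B)=3, enqueue
  process B: level=3
All levels: A:2, B:3, C:0, D:1
level(B) = 3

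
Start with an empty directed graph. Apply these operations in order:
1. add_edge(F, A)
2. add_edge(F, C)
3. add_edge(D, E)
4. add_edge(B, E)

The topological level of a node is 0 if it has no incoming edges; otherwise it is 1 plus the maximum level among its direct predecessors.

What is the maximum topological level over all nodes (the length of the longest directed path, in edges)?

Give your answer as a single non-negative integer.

Answer: 1

Derivation:
Op 1: add_edge(F, A). Edges now: 1
Op 2: add_edge(F, C). Edges now: 2
Op 3: add_edge(D, E). Edges now: 3
Op 4: add_edge(B, E). Edges now: 4
Compute levels (Kahn BFS):
  sources (in-degree 0): B, D, F
  process B: level=0
    B->E: in-degree(E)=1, level(E)>=1
  process D: level=0
    D->E: in-degree(E)=0, level(E)=1, enqueue
  process F: level=0
    F->A: in-degree(A)=0, level(A)=1, enqueue
    F->C: in-degree(C)=0, level(C)=1, enqueue
  process E: level=1
  process A: level=1
  process C: level=1
All levels: A:1, B:0, C:1, D:0, E:1, F:0
max level = 1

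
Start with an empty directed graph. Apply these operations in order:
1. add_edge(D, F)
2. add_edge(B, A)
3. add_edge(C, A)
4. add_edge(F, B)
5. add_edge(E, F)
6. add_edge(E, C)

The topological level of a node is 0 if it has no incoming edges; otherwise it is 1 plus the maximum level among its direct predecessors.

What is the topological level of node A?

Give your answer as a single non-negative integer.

Answer: 3

Derivation:
Op 1: add_edge(D, F). Edges now: 1
Op 2: add_edge(B, A). Edges now: 2
Op 3: add_edge(C, A). Edges now: 3
Op 4: add_edge(F, B). Edges now: 4
Op 5: add_edge(E, F). Edges now: 5
Op 6: add_edge(E, C). Edges now: 6
Compute levels (Kahn BFS):
  sources (in-degree 0): D, E
  process D: level=0
    D->F: in-degree(F)=1, level(F)>=1
  process E: level=0
    E->C: in-degree(C)=0, level(C)=1, enqueue
    E->F: in-degree(F)=0, level(F)=1, enqueue
  process C: level=1
    C->A: in-degree(A)=1, level(A)>=2
  process F: level=1
    F->B: in-degree(B)=0, level(B)=2, enqueue
  process B: level=2
    B->A: in-degree(A)=0, level(A)=3, enqueue
  process A: level=3
All levels: A:3, B:2, C:1, D:0, E:0, F:1
level(A) = 3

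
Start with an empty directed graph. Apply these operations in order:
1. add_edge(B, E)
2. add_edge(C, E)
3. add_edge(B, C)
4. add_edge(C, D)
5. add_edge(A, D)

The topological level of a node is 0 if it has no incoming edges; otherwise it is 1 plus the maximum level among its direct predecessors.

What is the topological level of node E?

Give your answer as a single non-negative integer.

Op 1: add_edge(B, E). Edges now: 1
Op 2: add_edge(C, E). Edges now: 2
Op 3: add_edge(B, C). Edges now: 3
Op 4: add_edge(C, D). Edges now: 4
Op 5: add_edge(A, D). Edges now: 5
Compute levels (Kahn BFS):
  sources (in-degree 0): A, B
  process A: level=0
    A->D: in-degree(D)=1, level(D)>=1
  process B: level=0
    B->C: in-degree(C)=0, level(C)=1, enqueue
    B->E: in-degree(E)=1, level(E)>=1
  process C: level=1
    C->D: in-degree(D)=0, level(D)=2, enqueue
    C->E: in-degree(E)=0, level(E)=2, enqueue
  process D: level=2
  process E: level=2
All levels: A:0, B:0, C:1, D:2, E:2
level(E) = 2

Answer: 2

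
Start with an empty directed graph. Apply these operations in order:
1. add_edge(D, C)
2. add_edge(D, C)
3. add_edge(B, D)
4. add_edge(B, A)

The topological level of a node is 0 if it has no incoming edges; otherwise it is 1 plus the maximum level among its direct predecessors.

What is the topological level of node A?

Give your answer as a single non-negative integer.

Answer: 1

Derivation:
Op 1: add_edge(D, C). Edges now: 1
Op 2: add_edge(D, C) (duplicate, no change). Edges now: 1
Op 3: add_edge(B, D). Edges now: 2
Op 4: add_edge(B, A). Edges now: 3
Compute levels (Kahn BFS):
  sources (in-degree 0): B
  process B: level=0
    B->A: in-degree(A)=0, level(A)=1, enqueue
    B->D: in-degree(D)=0, level(D)=1, enqueue
  process A: level=1
  process D: level=1
    D->C: in-degree(C)=0, level(C)=2, enqueue
  process C: level=2
All levels: A:1, B:0, C:2, D:1
level(A) = 1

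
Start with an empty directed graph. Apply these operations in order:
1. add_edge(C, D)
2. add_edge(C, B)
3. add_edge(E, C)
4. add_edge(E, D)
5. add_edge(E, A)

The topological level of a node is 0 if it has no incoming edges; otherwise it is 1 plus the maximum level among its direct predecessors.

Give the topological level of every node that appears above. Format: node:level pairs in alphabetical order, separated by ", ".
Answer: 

Answer: A:1, B:2, C:1, D:2, E:0

Derivation:
Op 1: add_edge(C, D). Edges now: 1
Op 2: add_edge(C, B). Edges now: 2
Op 3: add_edge(E, C). Edges now: 3
Op 4: add_edge(E, D). Edges now: 4
Op 5: add_edge(E, A). Edges now: 5
Compute levels (Kahn BFS):
  sources (in-degree 0): E
  process E: level=0
    E->A: in-degree(A)=0, level(A)=1, enqueue
    E->C: in-degree(C)=0, level(C)=1, enqueue
    E->D: in-degree(D)=1, level(D)>=1
  process A: level=1
  process C: level=1
    C->B: in-degree(B)=0, level(B)=2, enqueue
    C->D: in-degree(D)=0, level(D)=2, enqueue
  process B: level=2
  process D: level=2
All levels: A:1, B:2, C:1, D:2, E:0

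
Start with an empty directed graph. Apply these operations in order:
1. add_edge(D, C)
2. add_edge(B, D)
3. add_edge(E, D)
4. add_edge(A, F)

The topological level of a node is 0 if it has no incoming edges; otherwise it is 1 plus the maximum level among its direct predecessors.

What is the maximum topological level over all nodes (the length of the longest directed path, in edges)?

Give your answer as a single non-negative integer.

Answer: 2

Derivation:
Op 1: add_edge(D, C). Edges now: 1
Op 2: add_edge(B, D). Edges now: 2
Op 3: add_edge(E, D). Edges now: 3
Op 4: add_edge(A, F). Edges now: 4
Compute levels (Kahn BFS):
  sources (in-degree 0): A, B, E
  process A: level=0
    A->F: in-degree(F)=0, level(F)=1, enqueue
  process B: level=0
    B->D: in-degree(D)=1, level(D)>=1
  process E: level=0
    E->D: in-degree(D)=0, level(D)=1, enqueue
  process F: level=1
  process D: level=1
    D->C: in-degree(C)=0, level(C)=2, enqueue
  process C: level=2
All levels: A:0, B:0, C:2, D:1, E:0, F:1
max level = 2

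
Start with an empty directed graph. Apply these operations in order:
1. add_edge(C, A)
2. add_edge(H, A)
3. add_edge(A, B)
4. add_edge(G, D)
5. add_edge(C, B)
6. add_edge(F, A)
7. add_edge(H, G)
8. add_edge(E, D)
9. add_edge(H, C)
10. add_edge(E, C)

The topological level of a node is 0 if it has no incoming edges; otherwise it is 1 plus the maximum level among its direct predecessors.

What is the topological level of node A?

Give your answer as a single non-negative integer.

Op 1: add_edge(C, A). Edges now: 1
Op 2: add_edge(H, A). Edges now: 2
Op 3: add_edge(A, B). Edges now: 3
Op 4: add_edge(G, D). Edges now: 4
Op 5: add_edge(C, B). Edges now: 5
Op 6: add_edge(F, A). Edges now: 6
Op 7: add_edge(H, G). Edges now: 7
Op 8: add_edge(E, D). Edges now: 8
Op 9: add_edge(H, C). Edges now: 9
Op 10: add_edge(E, C). Edges now: 10
Compute levels (Kahn BFS):
  sources (in-degree 0): E, F, H
  process E: level=0
    E->C: in-degree(C)=1, level(C)>=1
    E->D: in-degree(D)=1, level(D)>=1
  process F: level=0
    F->A: in-degree(A)=2, level(A)>=1
  process H: level=0
    H->A: in-degree(A)=1, level(A)>=1
    H->C: in-degree(C)=0, level(C)=1, enqueue
    H->G: in-degree(G)=0, level(G)=1, enqueue
  process C: level=1
    C->A: in-degree(A)=0, level(A)=2, enqueue
    C->B: in-degree(B)=1, level(B)>=2
  process G: level=1
    G->D: in-degree(D)=0, level(D)=2, enqueue
  process A: level=2
    A->B: in-degree(B)=0, level(B)=3, enqueue
  process D: level=2
  process B: level=3
All levels: A:2, B:3, C:1, D:2, E:0, F:0, G:1, H:0
level(A) = 2

Answer: 2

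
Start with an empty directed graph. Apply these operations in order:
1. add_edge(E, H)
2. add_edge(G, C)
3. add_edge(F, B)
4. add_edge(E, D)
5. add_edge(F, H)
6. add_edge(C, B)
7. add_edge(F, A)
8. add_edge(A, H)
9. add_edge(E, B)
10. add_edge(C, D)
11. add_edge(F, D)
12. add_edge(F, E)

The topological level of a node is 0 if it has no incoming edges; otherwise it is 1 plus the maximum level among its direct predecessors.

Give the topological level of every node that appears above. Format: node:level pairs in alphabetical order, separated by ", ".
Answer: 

Op 1: add_edge(E, H). Edges now: 1
Op 2: add_edge(G, C). Edges now: 2
Op 3: add_edge(F, B). Edges now: 3
Op 4: add_edge(E, D). Edges now: 4
Op 5: add_edge(F, H). Edges now: 5
Op 6: add_edge(C, B). Edges now: 6
Op 7: add_edge(F, A). Edges now: 7
Op 8: add_edge(A, H). Edges now: 8
Op 9: add_edge(E, B). Edges now: 9
Op 10: add_edge(C, D). Edges now: 10
Op 11: add_edge(F, D). Edges now: 11
Op 12: add_edge(F, E). Edges now: 12
Compute levels (Kahn BFS):
  sources (in-degree 0): F, G
  process F: level=0
    F->A: in-degree(A)=0, level(A)=1, enqueue
    F->B: in-degree(B)=2, level(B)>=1
    F->D: in-degree(D)=2, level(D)>=1
    F->E: in-degree(E)=0, level(E)=1, enqueue
    F->H: in-degree(H)=2, level(H)>=1
  process G: level=0
    G->C: in-degree(C)=0, level(C)=1, enqueue
  process A: level=1
    A->H: in-degree(H)=1, level(H)>=2
  process E: level=1
    E->B: in-degree(B)=1, level(B)>=2
    E->D: in-degree(D)=1, level(D)>=2
    E->H: in-degree(H)=0, level(H)=2, enqueue
  process C: level=1
    C->B: in-degree(B)=0, level(B)=2, enqueue
    C->D: in-degree(D)=0, level(D)=2, enqueue
  process H: level=2
  process B: level=2
  process D: level=2
All levels: A:1, B:2, C:1, D:2, E:1, F:0, G:0, H:2

Answer: A:1, B:2, C:1, D:2, E:1, F:0, G:0, H:2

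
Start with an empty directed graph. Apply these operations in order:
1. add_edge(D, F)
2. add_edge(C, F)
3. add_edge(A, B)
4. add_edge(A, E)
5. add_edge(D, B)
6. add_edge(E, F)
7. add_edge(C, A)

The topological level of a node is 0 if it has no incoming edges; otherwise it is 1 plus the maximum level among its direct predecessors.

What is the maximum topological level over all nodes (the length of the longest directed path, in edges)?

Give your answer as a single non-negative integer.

Op 1: add_edge(D, F). Edges now: 1
Op 2: add_edge(C, F). Edges now: 2
Op 3: add_edge(A, B). Edges now: 3
Op 4: add_edge(A, E). Edges now: 4
Op 5: add_edge(D, B). Edges now: 5
Op 6: add_edge(E, F). Edges now: 6
Op 7: add_edge(C, A). Edges now: 7
Compute levels (Kahn BFS):
  sources (in-degree 0): C, D
  process C: level=0
    C->A: in-degree(A)=0, level(A)=1, enqueue
    C->F: in-degree(F)=2, level(F)>=1
  process D: level=0
    D->B: in-degree(B)=1, level(B)>=1
    D->F: in-degree(F)=1, level(F)>=1
  process A: level=1
    A->B: in-degree(B)=0, level(B)=2, enqueue
    A->E: in-degree(E)=0, level(E)=2, enqueue
  process B: level=2
  process E: level=2
    E->F: in-degree(F)=0, level(F)=3, enqueue
  process F: level=3
All levels: A:1, B:2, C:0, D:0, E:2, F:3
max level = 3

Answer: 3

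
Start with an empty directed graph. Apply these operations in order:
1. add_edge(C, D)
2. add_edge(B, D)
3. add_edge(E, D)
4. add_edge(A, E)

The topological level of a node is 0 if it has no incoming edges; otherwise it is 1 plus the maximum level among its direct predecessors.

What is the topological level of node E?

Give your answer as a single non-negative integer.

Op 1: add_edge(C, D). Edges now: 1
Op 2: add_edge(B, D). Edges now: 2
Op 3: add_edge(E, D). Edges now: 3
Op 4: add_edge(A, E). Edges now: 4
Compute levels (Kahn BFS):
  sources (in-degree 0): A, B, C
  process A: level=0
    A->E: in-degree(E)=0, level(E)=1, enqueue
  process B: level=0
    B->D: in-degree(D)=2, level(D)>=1
  process C: level=0
    C->D: in-degree(D)=1, level(D)>=1
  process E: level=1
    E->D: in-degree(D)=0, level(D)=2, enqueue
  process D: level=2
All levels: A:0, B:0, C:0, D:2, E:1
level(E) = 1

Answer: 1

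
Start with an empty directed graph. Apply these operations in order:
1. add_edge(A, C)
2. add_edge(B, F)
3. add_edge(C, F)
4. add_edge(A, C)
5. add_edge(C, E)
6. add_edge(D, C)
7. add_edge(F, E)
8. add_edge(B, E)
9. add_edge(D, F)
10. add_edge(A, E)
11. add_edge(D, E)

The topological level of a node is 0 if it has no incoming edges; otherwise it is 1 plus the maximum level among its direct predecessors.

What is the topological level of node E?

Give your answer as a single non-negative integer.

Answer: 3

Derivation:
Op 1: add_edge(A, C). Edges now: 1
Op 2: add_edge(B, F). Edges now: 2
Op 3: add_edge(C, F). Edges now: 3
Op 4: add_edge(A, C) (duplicate, no change). Edges now: 3
Op 5: add_edge(C, E). Edges now: 4
Op 6: add_edge(D, C). Edges now: 5
Op 7: add_edge(F, E). Edges now: 6
Op 8: add_edge(B, E). Edges now: 7
Op 9: add_edge(D, F). Edges now: 8
Op 10: add_edge(A, E). Edges now: 9
Op 11: add_edge(D, E). Edges now: 10
Compute levels (Kahn BFS):
  sources (in-degree 0): A, B, D
  process A: level=0
    A->C: in-degree(C)=1, level(C)>=1
    A->E: in-degree(E)=4, level(E)>=1
  process B: level=0
    B->E: in-degree(E)=3, level(E)>=1
    B->F: in-degree(F)=2, level(F)>=1
  process D: level=0
    D->C: in-degree(C)=0, level(C)=1, enqueue
    D->E: in-degree(E)=2, level(E)>=1
    D->F: in-degree(F)=1, level(F)>=1
  process C: level=1
    C->E: in-degree(E)=1, level(E)>=2
    C->F: in-degree(F)=0, level(F)=2, enqueue
  process F: level=2
    F->E: in-degree(E)=0, level(E)=3, enqueue
  process E: level=3
All levels: A:0, B:0, C:1, D:0, E:3, F:2
level(E) = 3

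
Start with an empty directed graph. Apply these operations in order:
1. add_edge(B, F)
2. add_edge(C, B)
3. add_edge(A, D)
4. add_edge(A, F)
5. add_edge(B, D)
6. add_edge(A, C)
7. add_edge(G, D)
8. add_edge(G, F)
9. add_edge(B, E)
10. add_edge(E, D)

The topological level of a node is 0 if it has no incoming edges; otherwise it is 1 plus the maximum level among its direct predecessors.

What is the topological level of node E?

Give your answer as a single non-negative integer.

Op 1: add_edge(B, F). Edges now: 1
Op 2: add_edge(C, B). Edges now: 2
Op 3: add_edge(A, D). Edges now: 3
Op 4: add_edge(A, F). Edges now: 4
Op 5: add_edge(B, D). Edges now: 5
Op 6: add_edge(A, C). Edges now: 6
Op 7: add_edge(G, D). Edges now: 7
Op 8: add_edge(G, F). Edges now: 8
Op 9: add_edge(B, E). Edges now: 9
Op 10: add_edge(E, D). Edges now: 10
Compute levels (Kahn BFS):
  sources (in-degree 0): A, G
  process A: level=0
    A->C: in-degree(C)=0, level(C)=1, enqueue
    A->D: in-degree(D)=3, level(D)>=1
    A->F: in-degree(F)=2, level(F)>=1
  process G: level=0
    G->D: in-degree(D)=2, level(D)>=1
    G->F: in-degree(F)=1, level(F)>=1
  process C: level=1
    C->B: in-degree(B)=0, level(B)=2, enqueue
  process B: level=2
    B->D: in-degree(D)=1, level(D)>=3
    B->E: in-degree(E)=0, level(E)=3, enqueue
    B->F: in-degree(F)=0, level(F)=3, enqueue
  process E: level=3
    E->D: in-degree(D)=0, level(D)=4, enqueue
  process F: level=3
  process D: level=4
All levels: A:0, B:2, C:1, D:4, E:3, F:3, G:0
level(E) = 3

Answer: 3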